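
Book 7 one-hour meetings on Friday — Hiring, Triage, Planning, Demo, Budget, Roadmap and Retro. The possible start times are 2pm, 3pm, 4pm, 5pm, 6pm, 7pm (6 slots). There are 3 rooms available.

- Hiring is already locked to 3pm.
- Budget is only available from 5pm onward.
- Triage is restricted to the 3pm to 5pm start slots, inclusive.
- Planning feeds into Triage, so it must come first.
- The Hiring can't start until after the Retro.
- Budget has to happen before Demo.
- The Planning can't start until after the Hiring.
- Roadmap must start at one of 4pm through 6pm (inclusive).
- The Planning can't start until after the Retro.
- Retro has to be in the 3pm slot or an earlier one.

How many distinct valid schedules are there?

9

Splitting on Demo: it can be 6pm (3), 7pm (6). Listing each branch's schedules as (Hiring, Triage, Planning, Budget, Roadmap, Retro):
Demo=6pm: (3pm,5pm,4pm,5pm,4pm,2pm) (3pm,5pm,4pm,5pm,5pm,2pm) (3pm,5pm,4pm,5pm,6pm,2pm) — 3.
Demo=7pm: (3pm,5pm,4pm,5pm,4pm,2pm) (3pm,5pm,4pm,5pm,5pm,2pm) (3pm,5pm,4pm,5pm,6pm,2pm) (3pm,5pm,4pm,6pm,4pm,2pm) (3pm,5pm,4pm,6pm,5pm,2pm) (3pm,5pm,4pm,6pm,6pm,2pm) — 6.
Summing: 3 + 6 = 9.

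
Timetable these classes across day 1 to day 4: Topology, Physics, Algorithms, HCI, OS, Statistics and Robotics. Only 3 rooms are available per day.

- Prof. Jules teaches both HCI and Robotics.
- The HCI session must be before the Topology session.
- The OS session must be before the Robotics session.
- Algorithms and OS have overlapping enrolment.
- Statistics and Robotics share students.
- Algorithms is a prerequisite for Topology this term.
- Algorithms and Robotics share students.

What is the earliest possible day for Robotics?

Precedence pushes Robotics to at least day 2.
Robotics at day 2 is achievable: HCI in day 1; Physics in day 1; Statistics in day 3; OS in day 1; Topology in day 4; Robotics in day 2; Algorithms in day 3.

day 2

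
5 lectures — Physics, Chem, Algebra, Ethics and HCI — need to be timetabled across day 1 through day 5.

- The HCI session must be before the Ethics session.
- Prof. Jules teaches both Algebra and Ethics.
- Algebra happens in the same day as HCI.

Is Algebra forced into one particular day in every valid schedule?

Algebra can be day 1 (e.g. HCI -> day 1, Physics -> day 1, Chem -> day 1, Algebra -> day 1, Ethics -> day 2) or day 2 (e.g. HCI -> day 2; Ethics -> day 3; Algebra -> day 2; Physics -> day 1; Chem -> day 1).

No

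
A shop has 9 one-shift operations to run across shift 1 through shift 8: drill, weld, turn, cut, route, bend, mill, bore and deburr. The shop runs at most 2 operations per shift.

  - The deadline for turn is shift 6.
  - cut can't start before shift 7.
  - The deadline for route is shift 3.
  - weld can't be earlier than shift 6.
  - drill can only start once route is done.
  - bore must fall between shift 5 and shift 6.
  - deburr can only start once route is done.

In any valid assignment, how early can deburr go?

Precedence pushes deburr to at least shift 2.
deburr at shift 2 is achievable: deburr -> shift 2, cut -> shift 7, mill -> shift 3, route -> shift 1, bore -> shift 5, weld -> shift 6, turn -> shift 1, bend -> shift 3, drill -> shift 2.

shift 2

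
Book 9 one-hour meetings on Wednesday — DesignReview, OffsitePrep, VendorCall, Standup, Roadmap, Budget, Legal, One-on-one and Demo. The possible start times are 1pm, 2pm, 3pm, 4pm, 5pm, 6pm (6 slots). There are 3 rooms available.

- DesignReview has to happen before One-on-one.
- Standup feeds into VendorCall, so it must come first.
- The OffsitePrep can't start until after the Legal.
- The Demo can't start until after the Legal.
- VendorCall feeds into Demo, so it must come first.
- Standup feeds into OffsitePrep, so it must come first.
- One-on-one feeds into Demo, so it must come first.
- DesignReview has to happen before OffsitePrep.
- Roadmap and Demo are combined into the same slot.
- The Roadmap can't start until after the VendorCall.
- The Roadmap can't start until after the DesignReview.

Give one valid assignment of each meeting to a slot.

Roadmap in 3pm; Budget in 3pm; One-on-one in 2pm; Demo in 3pm; DesignReview in 1pm; Standup in 1pm; VendorCall in 2pm; Legal in 1pm; OffsitePrep in 2pm

Checking: One-on-one(2pm) before Demo(3pm); DesignReview(1pm) before Roadmap(3pm); VendorCall(2pm) before Demo(3pm); Standup(1pm) before VendorCall(2pm); DesignReview(1pm) before OffsitePrep(2pm); Legal(1pm) before OffsitePrep(2pm); VendorCall(2pm) before Roadmap(3pm); DesignReview(1pm) before One-on-one(2pm); Legal(1pm) before Demo(3pm); Standup(1pm) before OffsitePrep(2pm); Roadmap = Demo = 3pm; max 3 per slot (cap 3).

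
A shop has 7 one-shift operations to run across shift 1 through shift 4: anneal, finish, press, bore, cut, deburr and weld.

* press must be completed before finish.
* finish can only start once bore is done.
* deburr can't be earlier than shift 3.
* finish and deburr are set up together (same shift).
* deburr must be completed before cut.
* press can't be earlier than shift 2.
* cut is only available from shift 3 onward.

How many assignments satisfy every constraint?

32

Splitting on anneal: it can be shift 1 (8), shift 2 (8), shift 3 (8), shift 4 (8). Listing each branch's schedules as (finish, press, bore, cut, deburr, weld) by shift number:
anneal=shift 1: (3,2,1,4,3,1) (3,2,1,4,3,2) (3,2,1,4,3,3) (3,2,1,4,3,4) (3,2,2,4,3,1) (3,2,2,4,3,2) (3,2,2,4,3,3) (3,2,2,4,3,4) — 8.
anneal=shift 2: (3,2,1,4,3,1) (3,2,1,4,3,2) (3,2,1,4,3,3) (3,2,1,4,3,4) (3,2,2,4,3,1) (3,2,2,4,3,2) (3,2,2,4,3,3) (3,2,2,4,3,4) — 8.
anneal=shift 3: (3,2,1,4,3,1) (3,2,1,4,3,2) (3,2,1,4,3,3) (3,2,1,4,3,4) (3,2,2,4,3,1) (3,2,2,4,3,2) (3,2,2,4,3,3) (3,2,2,4,3,4) — 8.
anneal=shift 4: (3,2,1,4,3,1) (3,2,1,4,3,2) (3,2,1,4,3,3) (3,2,1,4,3,4) (3,2,2,4,3,1) (3,2,2,4,3,2) (3,2,2,4,3,3) (3,2,2,4,3,4) — 8.
Summing: 8 + 8 + 8 + 8 = 32.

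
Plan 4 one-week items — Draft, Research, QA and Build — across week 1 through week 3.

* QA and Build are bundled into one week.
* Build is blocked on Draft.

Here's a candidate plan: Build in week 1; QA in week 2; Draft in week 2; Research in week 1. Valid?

QA and Build are bundled into one week — violated.
Build is blocked on Draft — violated.

No — it violates: Build is blocked on Draft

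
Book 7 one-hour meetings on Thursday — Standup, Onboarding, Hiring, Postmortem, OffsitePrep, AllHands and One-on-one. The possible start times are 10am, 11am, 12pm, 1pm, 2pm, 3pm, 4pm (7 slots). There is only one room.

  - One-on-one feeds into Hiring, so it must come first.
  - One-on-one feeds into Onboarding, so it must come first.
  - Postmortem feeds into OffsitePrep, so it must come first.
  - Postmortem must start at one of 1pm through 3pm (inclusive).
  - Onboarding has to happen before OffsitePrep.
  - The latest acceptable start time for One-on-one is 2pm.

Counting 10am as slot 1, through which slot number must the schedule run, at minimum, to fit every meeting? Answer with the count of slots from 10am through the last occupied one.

7

The precedence chain requires at least 3 distinct slots.
With at most 1 per slot and 7 meetings, at least 7 slots are needed.
Propagating the time windows through the other constraints, OffsitePrep can't land before 2pm — that is slot 5 counting from 10am — so the schedule must run through at least 5 slots.
7 works (last occupied slot: 4pm): for example AllHands in 4pm, One-on-one in 10am, Hiring in 12pm, Standup in 3pm, OffsitePrep in 2pm, Onboarding in 11am, Postmortem in 1pm.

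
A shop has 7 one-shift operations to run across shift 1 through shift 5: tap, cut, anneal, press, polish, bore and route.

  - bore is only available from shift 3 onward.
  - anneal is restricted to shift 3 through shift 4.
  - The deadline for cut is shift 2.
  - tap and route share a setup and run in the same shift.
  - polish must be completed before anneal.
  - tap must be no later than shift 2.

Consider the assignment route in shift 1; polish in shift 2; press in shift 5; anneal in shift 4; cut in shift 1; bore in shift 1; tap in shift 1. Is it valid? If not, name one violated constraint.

No — it violates: bore is only available from shift 3 onward

tap and route share a setup and run in the same shift — holds.
anneal is restricted to shift 3 through shift 4 — holds.
tap must be no later than shift 2 — holds.
The deadline for cut is shift 2 — holds.
bore is only available from shift 3 onward — violated.
polish must be completed before anneal — holds.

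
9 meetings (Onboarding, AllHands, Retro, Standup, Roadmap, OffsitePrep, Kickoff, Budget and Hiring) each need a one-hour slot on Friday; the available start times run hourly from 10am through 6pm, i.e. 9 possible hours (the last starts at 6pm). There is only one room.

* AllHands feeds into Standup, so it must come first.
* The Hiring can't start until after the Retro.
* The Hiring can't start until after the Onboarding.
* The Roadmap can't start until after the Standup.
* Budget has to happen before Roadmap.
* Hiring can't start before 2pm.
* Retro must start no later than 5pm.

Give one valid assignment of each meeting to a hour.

Onboarding -> 1pm, AllHands -> 11am, Retro -> 10am, Budget -> 3pm, OffsitePrep -> 5pm, Roadmap -> 4pm, Standup -> 12pm, Kickoff -> 6pm, Hiring -> 2pm

Checking: Budget(3pm) before Roadmap(4pm); AllHands(11am) before Standup(12pm); Onboarding(1pm) before Hiring(2pm); Retro(10am) before Hiring(2pm); Standup(12pm) before Roadmap(4pm); Retro=10am in [10am,5pm]; Hiring=2pm in [2pm,6pm]; max 1 per hour (cap 1).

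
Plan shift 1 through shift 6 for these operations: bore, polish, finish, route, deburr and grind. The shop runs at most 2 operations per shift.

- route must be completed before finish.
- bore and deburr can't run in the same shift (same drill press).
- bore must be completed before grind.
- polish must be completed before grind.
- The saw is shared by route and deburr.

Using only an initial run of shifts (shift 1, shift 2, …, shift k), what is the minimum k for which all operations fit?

3 shifts

The precedence chain requires at least 2 distinct shifts.
With at most 2 per shift and 6 operations, at least 3 shifts are needed.
3 works (last occupied shift: shift 3): for example polish=shift 1, grind=shift 2, route=shift 2, finish=shift 3, deburr=shift 3, bore=shift 1.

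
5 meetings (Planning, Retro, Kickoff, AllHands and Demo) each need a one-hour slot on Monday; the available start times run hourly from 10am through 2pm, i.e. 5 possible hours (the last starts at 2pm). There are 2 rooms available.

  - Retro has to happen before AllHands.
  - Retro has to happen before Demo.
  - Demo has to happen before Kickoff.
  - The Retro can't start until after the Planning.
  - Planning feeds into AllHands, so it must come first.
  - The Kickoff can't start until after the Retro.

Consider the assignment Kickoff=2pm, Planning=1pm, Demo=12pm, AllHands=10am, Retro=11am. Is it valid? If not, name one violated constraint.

The Kickoff can't start until after the Retro — holds.
Retro has to happen before Demo — holds.
Retro has to happen before AllHands — violated.
There are 2 rooms available — holds.
The Retro can't start until after the Planning — violated.
Planning feeds into AllHands, so it must come first — violated.
Demo has to happen before Kickoff — holds.

Invalid. Planning feeds into AllHands, so it must come first.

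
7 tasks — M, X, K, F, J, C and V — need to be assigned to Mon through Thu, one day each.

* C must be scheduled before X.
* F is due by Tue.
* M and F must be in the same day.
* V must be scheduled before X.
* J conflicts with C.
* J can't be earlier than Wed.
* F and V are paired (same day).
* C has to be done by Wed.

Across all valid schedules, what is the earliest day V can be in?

V must be in the same day as F, which can't be after Tue, so V is at most Tue.
V at Mon is achievable: F=Mon; V=Mon; M=Mon; X=Tue; C=Mon; K=Mon; J=Wed.

Mon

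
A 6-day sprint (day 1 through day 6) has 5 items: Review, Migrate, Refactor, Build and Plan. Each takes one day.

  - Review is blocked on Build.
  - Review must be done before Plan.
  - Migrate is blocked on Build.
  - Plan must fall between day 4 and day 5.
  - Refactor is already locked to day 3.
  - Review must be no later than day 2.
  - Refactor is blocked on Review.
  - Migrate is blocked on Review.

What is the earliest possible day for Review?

Precedence pushes Review to at least day 2; Review's own window allows nothing later than day 2.
Review at day 2 is achievable: Migrate=day 3; Build=day 1; Refactor=day 3; Review=day 2; Plan=day 4.

day 2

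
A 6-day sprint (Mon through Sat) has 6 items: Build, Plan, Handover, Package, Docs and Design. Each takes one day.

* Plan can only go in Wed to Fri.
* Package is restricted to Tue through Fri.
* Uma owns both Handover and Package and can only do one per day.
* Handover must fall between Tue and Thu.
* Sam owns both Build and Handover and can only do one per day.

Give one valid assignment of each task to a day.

Plan -> Wed; Docs -> Mon; Package -> Wed; Build -> Mon; Handover -> Tue; Design -> Mon

Checking: Build(Mon) != Handover(Tue); Handover(Tue) != Package(Wed); Package=Wed in [Tue,Fri]; Handover=Tue in [Tue,Thu]; Plan=Wed in [Wed,Fri].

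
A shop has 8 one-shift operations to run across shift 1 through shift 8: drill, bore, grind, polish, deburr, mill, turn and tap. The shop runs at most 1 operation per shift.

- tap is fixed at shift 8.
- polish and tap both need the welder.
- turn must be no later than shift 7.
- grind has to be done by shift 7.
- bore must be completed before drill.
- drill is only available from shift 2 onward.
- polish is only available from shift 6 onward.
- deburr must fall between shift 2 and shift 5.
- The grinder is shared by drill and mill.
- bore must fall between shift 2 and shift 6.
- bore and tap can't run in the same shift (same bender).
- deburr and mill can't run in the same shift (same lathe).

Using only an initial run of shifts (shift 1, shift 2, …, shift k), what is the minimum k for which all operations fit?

The precedence chain requires at least 2 distinct shifts.
With at most 1 per shift and 8 operations, at least 8 shifts are needed.
tap can't be placed before shift 8, so the schedule must run through at least shift 8.
8 works (last occupied shift: shift 8): for example bore=shift 3, grind=shift 1, turn=shift 5, polish=shift 6, drill=shift 4, tap=shift 8, deburr=shift 2, mill=shift 7.

8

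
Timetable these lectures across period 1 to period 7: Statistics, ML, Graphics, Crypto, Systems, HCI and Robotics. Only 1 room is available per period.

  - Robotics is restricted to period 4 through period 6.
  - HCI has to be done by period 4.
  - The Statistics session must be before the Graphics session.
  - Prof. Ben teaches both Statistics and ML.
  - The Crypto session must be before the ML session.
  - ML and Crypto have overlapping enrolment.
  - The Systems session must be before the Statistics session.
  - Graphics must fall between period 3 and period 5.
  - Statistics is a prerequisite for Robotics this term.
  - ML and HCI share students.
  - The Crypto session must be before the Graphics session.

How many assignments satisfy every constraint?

12

Splitting on Statistics: it can be period 2 (2), period 3 (4), period 4 (6). Listing each branch's schedules as (ML, Graphics, Crypto, Systems, HCI, Robotics) by period number:
Statistics=period 2: (7,5,3,1,4,6) (7,5,4,1,3,6) — 2.
Statistics=period 3: (7,5,1,2,4,6) (7,5,2,1,4,6) (7,5,4,1,2,6) (7,5,4,2,1,6) — 4.
Statistics=period 4: (7,5,1,2,3,6) (7,5,1,3,2,6) (7,5,2,1,3,6) (7,5,2,3,1,6) (7,5,3,1,2,6) (7,5,3,2,1,6) — 6.
Summing: 2 + 4 + 6 = 12.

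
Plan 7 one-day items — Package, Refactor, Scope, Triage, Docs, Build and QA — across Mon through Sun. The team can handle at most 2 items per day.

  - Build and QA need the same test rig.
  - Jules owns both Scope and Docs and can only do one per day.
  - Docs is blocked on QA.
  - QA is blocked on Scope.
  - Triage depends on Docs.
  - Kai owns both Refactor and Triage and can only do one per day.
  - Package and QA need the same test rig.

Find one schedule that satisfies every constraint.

Package -> Mon; Scope -> Mon; Triage -> Thu; QA -> Tue; Build -> Wed; Refactor -> Tue; Docs -> Wed

Checking: Scope(Mon) before QA(Tue); QA(Tue) before Docs(Wed); Docs(Wed) before Triage(Thu); Build(Wed) != QA(Tue); Refactor(Tue) != Triage(Thu); Scope(Mon) != Docs(Wed); Package(Mon) != QA(Tue); max 2 per day (cap 2).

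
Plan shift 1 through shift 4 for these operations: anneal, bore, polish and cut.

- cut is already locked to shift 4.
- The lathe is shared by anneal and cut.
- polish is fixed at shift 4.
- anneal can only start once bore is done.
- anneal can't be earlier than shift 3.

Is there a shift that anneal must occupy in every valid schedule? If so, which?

shift 3

anneal's window is shift 3–shift 4.
cut is fixed at shift 4, and anneal can't share a shift with cut.
So anneal must be shift 3.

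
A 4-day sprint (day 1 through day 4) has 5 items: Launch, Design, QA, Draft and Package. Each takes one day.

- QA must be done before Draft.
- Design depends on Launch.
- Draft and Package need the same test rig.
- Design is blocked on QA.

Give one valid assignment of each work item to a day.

Package in day 1, Draft in day 2, Launch in day 1, Design in day 2, QA in day 1

Checking: QA(day 1) before Design(day 2); QA(day 1) before Draft(day 2); Launch(day 1) before Design(day 2); Draft(day 2) != Package(day 1).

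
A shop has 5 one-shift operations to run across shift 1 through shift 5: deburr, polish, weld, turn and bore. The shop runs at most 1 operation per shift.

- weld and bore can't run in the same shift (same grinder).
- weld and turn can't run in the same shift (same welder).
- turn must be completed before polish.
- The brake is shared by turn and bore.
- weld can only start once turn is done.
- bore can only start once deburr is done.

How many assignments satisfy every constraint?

20

Splitting on deburr: it can be shift 1 (8), shift 2 (6), shift 3 (4), shift 4 (2). Listing each branch's schedules as (polish, weld, turn, bore) by shift number:
deburr=shift 1: (3,4,2,5) (3,5,2,4) (4,3,2,5) (4,5,2,3) (4,5,3,2) (5,3,2,4) (5,4,2,3) (5,4,3,2) — 8.
deburr=shift 2: (3,4,1,5) (3,5,1,4) (4,3,1,5) (4,5,1,3) (5,3,1,4) (5,4,1,3) — 6.
deburr=shift 3: (2,4,1,5) (2,5,1,4) (4,2,1,5) (5,2,1,4) — 4.
deburr=shift 4: (2,3,1,5) (3,2,1,5) — 2.
Summing: 8 + 6 + 4 + 2 = 20.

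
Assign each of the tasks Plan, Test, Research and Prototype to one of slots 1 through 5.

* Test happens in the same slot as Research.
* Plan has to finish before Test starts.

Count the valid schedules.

50

Splitting on Plan: it can be 1 (20), 2 (15), 3 (10), 4 (5). Listing each branch's schedules as (Test, Research, Prototype):
Plan=1: (2,2,1) (2,2,2) (2,2,3) (2,2,4) (2,2,5) (3,3,1) (3,3,2) (3,3,3) (3,3,4) (3,3,5) (4,4,1) (4,4,2) (4,4,3) (4,4,4) (4,4,5) (5,5,1) (5,5,2) (5,5,3) (5,5,4) (5,5,5) — 20.
Plan=2: (3,3,1) (3,3,2) (3,3,3) (3,3,4) (3,3,5) (4,4,1) (4,4,2) (4,4,3) (4,4,4) (4,4,5) (5,5,1) (5,5,2) (5,5,3) (5,5,4) (5,5,5) — 15.
Plan=3: (4,4,1) (4,4,2) (4,4,3) (4,4,4) (4,4,5) (5,5,1) (5,5,2) (5,5,3) (5,5,4) (5,5,5) — 10.
Plan=4: (5,5,1) (5,5,2) (5,5,3) (5,5,4) (5,5,5) — 5.
Summing: 20 + 15 + 10 + 5 = 50.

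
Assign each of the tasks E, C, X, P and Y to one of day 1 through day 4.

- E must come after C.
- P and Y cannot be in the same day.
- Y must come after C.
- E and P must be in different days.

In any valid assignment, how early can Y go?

Precedence pushes Y to at least day 2.
Y at day 2 is achievable: Y in day 2, X in day 1, C in day 1, E in day 2, P in day 1.

day 2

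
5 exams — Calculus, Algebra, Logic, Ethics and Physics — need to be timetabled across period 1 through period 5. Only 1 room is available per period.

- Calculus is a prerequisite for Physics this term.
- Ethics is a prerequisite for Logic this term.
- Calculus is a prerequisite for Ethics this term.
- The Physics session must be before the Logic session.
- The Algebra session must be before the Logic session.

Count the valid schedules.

Splitting on Calculus: it can be period 1 (6), period 2 (2). Listing each branch's schedules as (Algebra, Logic, Ethics, Physics) by period number:
Calculus=period 1: (2,5,3,4) (2,5,4,3) (3,5,2,4) (3,5,4,2) (4,5,2,3) (4,5,3,2) — 6.
Calculus=period 2: (1,5,3,4) (1,5,4,3) — 2.
Summing: 6 + 2 = 8.

8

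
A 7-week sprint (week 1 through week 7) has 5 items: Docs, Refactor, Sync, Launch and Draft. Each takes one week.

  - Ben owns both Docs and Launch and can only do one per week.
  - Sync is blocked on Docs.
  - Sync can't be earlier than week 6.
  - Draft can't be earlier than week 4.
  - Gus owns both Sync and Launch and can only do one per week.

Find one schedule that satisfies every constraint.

Sync -> week 6, Launch -> week 2, Refactor -> week 1, Docs -> week 1, Draft -> week 4

Checking: Docs(week 1) before Sync(week 6); Sync(week 6) != Launch(week 2); Docs(week 1) != Launch(week 2); Sync=week 6 in [week 6,week 7]; Draft=week 4 in [week 4,week 7].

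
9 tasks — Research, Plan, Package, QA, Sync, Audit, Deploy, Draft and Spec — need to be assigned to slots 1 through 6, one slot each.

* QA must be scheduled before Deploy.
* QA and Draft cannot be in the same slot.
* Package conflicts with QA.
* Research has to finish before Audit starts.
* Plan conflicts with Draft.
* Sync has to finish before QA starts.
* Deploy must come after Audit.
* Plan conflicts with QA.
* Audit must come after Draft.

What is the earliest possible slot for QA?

2

Precedence pushes QA to at least 2; downstream work caps QA at 5.
QA at 2 is achievable: Audit in 2, Research in 1, Package in 1, QA in 2, Spec in 1, Deploy in 3, Plan in 3, Draft in 1, Sync in 1.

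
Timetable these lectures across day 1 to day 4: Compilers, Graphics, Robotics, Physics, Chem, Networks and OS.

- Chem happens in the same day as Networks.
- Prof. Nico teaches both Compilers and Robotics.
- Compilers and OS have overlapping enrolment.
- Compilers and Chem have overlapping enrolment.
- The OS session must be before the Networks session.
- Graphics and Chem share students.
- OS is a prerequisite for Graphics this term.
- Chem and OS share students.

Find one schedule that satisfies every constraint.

Physics in day 1; OS in day 1; Compilers in day 2; Robotics in day 1; Networks in day 3; Chem in day 3; Graphics in day 2

Checking: OS(day 1) before Graphics(day 2); OS(day 1) before Networks(day 3); Compilers(day 2) != Chem(day 3); Graphics(day 2) != Chem(day 3); Compilers(day 2) != OS(day 1); Compilers(day 2) != Robotics(day 1); Chem(day 3) != OS(day 1); Chem = Networks = day 3.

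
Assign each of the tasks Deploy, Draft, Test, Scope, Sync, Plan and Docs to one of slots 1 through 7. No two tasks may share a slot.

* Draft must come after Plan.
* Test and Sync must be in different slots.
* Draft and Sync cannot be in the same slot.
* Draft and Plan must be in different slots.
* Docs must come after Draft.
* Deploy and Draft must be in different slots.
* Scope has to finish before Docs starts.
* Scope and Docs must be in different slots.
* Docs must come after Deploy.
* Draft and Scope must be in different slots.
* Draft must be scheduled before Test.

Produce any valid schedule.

Deploy in 3, Draft in 2, Docs in 5, Plan in 1, Scope in 4, Test in 6, Sync in 7

Checking: Plan(1) before Draft(2); Draft(2) before Docs(5); Deploy(3) before Docs(5); Scope(4) before Docs(5); Draft(2) before Test(6); Draft(2) != Plan(1); Draft(2) != Scope(4); Deploy(3) != Draft(2); Scope(4) != Docs(5); Test(6) != Sync(7); Draft(2) != Sync(7); max 1 per slot (cap 1).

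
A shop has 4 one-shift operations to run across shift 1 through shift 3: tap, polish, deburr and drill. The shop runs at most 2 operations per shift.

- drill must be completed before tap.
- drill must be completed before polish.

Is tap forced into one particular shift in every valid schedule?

No

tap can be shift 2 (e.g. deburr in shift 1; tap in shift 2; polish in shift 2; drill in shift 1) or shift 3 (e.g. drill in shift 1; polish in shift 2; deburr in shift 1; tap in shift 3).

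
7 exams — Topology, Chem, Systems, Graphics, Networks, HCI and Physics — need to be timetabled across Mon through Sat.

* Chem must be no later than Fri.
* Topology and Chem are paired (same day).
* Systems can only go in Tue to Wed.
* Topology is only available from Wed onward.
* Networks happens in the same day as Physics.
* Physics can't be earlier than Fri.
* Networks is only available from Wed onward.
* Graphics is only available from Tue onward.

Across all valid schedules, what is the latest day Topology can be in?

Fri

Topology is available from Wed; Topology must be in the same day as Chem, which can't be after Fri, so Topology is at most Fri.
Topology at Fri is achievable: HCI in Mon, Topology in Fri, Systems in Tue, Graphics in Tue, Physics in Fri, Chem in Fri, Networks in Fri.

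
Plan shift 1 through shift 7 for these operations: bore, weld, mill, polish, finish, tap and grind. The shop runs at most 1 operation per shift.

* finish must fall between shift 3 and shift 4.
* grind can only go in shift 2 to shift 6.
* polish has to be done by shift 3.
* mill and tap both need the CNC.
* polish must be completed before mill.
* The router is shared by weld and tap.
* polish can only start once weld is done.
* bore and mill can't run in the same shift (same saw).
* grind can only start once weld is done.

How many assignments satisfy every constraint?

58

Splitting on weld: it can be shift 1 (50), shift 2 (8). Listing each branch's schedules as (bore, mill, polish, finish, tap, grind) by shift number:
weld=shift 1: (2,5,3,4,7,6) (2,6,3,4,7,5) (2,7,3,4,5,6) (2,7,3,4,6,5) (3,5,2,4,7,6) (3,6,2,4,7,5) (3,7,2,4,5,6) (3,7,2,4,6,5) (4,5,2,3,7,6) (4,6,2,3,7,5) (4,7,2,3,5,6) (4,7,2,3,6,5) (5,3,2,4,7,6) (5,4,2,3,7,6) (5,6,2,3,7,4) (5,6,2,4,7,3) (5,6,3,4,7,2) (5,7,2,3,4,6) (5,7,2,3,6,4) (5,7,2,4,3,6) (5,7,2,4,6,3) (5,7,3,4,2,6) (5,7,3,4,6,2) (6,3,2,4,7,5) (6,4,2,3,7,5) (6,5,2,3,7,4) (6,5,2,4,7,3) (6,5,3,4,7,2) (6,7,2,3,4,5) (6,7,2,3,5,4) (6,7,2,4,3,5) (6,7,2,4,5,3) (6,7,3,4,2,5) (6,7,3,4,5,2) (7,3,2,4,5,6) (7,3,2,4,6,5) (7,4,2,3,5,6) (7,4,2,3,6,5) (7,5,2,3,4,6) (7,5,2,3,6,4) (7,5,2,4,3,6) (7,5,2,4,6,3) (7,5,3,4,2,6) (7,5,3,4,6,2) (7,6,2,3,4,5) (7,6,2,3,5,4) (7,6,2,4,3,5) (7,6,2,4,5,3) (7,6,3,4,2,5) (7,6,3,4,5,2) — 50.
weld=shift 2: (1,5,3,4,7,6) (1,6,3,4,7,5) (1,7,3,4,5,6) (1,7,3,4,6,5) (5,7,3,4,1,6) (6,7,3,4,1,5) (7,5,3,4,1,6) (7,6,3,4,1,5) — 8.
Summing: 50 + 8 = 58.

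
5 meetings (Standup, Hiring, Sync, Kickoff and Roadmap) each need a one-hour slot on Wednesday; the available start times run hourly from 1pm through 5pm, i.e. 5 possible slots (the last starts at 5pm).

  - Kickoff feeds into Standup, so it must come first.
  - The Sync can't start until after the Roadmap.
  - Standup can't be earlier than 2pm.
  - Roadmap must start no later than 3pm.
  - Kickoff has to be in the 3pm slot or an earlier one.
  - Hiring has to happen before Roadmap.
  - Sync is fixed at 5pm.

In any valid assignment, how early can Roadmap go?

Precedence pushes Roadmap to at least 2pm; Roadmap's own window allows nothing later than 3pm.
Roadmap at 2pm is achievable: Sync -> 5pm; Hiring -> 1pm; Standup -> 2pm; Kickoff -> 1pm; Roadmap -> 2pm.

2pm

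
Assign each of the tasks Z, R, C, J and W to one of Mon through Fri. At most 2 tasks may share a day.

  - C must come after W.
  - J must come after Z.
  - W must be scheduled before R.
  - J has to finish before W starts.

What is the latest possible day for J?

Wed

Precedence pushes J to at least Tue; downstream work caps J at Wed.
J at Wed is achievable: R in Fri; C in Fri; J in Wed; W in Thu; Z in Mon.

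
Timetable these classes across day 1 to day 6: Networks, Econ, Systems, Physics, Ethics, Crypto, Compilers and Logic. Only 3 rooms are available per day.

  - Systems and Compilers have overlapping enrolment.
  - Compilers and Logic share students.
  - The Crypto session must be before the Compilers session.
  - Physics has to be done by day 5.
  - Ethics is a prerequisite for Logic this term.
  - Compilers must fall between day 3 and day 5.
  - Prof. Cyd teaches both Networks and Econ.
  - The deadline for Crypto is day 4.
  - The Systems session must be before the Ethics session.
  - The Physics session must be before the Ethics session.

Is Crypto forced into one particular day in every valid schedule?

Crypto can be day 1 (e.g. Ethics -> day 2, Econ -> day 3, Networks -> day 2, Logic -> day 4, Crypto -> day 1, Physics -> day 1, Compilers -> day 3, Systems -> day 1) or day 2 (e.g. Logic=day 4; Econ=day 2; Physics=day 1; Networks=day 1; Systems=day 1; Compilers=day 3; Ethics=day 2; Crypto=day 2).

No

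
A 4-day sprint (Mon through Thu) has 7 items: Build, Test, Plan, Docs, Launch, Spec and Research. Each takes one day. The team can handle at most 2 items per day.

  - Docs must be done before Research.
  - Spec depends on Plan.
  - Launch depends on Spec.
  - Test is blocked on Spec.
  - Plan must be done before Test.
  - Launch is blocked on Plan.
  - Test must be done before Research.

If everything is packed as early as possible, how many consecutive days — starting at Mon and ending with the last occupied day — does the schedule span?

The precedence chain requires at least 4 distinct days.
With at most 2 per day and 7 tasks, at least 4 days are needed.
4 works (last occupied day: Thu): for example Spec in Tue; Launch in Wed; Research in Thu; Build in Tue; Plan in Mon; Test in Wed; Docs in Mon.

4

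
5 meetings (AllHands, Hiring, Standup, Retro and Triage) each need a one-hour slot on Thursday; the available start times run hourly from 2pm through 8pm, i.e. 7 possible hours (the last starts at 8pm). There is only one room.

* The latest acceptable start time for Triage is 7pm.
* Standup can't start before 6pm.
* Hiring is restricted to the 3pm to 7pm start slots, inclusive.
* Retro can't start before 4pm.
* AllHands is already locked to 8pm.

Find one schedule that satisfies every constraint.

Triage=2pm, AllHands=8pm, Standup=6pm, Hiring=3pm, Retro=4pm

Checking: Hiring=3pm in [3pm,7pm]; Standup=6pm in [6pm,8pm]; AllHands=8pm in [8pm,8pm]; Retro=4pm in [4pm,8pm]; Triage=2pm in [2pm,7pm]; max 1 per hour (cap 1).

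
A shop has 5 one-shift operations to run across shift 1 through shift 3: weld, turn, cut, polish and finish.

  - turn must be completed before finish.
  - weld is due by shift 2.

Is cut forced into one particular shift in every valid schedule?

cut can be shift 1 (e.g. turn=shift 1; weld=shift 1; polish=shift 1; finish=shift 2; cut=shift 1) or shift 2 (e.g. turn in shift 1, finish in shift 2, weld in shift 1, cut in shift 2, polish in shift 1).

No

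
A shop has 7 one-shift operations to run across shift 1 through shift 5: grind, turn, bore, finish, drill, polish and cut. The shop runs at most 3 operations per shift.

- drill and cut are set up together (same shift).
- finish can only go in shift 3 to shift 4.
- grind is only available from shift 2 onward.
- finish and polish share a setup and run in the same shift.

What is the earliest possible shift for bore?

shift 1

bore at shift 1 is achievable: polish in shift 3; finish in shift 3; bore in shift 1; drill in shift 2; cut in shift 2; turn in shift 1; grind in shift 2.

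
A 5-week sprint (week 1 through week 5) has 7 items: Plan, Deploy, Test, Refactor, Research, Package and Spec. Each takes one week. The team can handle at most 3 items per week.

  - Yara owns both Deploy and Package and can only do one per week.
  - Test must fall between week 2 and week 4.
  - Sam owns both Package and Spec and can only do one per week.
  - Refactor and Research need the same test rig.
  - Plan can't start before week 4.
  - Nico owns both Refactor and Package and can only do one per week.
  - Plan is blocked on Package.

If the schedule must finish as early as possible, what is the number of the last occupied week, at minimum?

The precedence chain requires at least 2 distinct weeks.
With at most 3 per week and 7 tasks, at least 3 weeks are needed.
Plan can't be placed before week 4, so the schedule must run through at least week 4.
4 works (last occupied week: week 4): for example Refactor -> week 2; Package -> week 1; Deploy -> week 2; Test -> week 2; Spec -> week 3; Research -> week 1; Plan -> week 4.

4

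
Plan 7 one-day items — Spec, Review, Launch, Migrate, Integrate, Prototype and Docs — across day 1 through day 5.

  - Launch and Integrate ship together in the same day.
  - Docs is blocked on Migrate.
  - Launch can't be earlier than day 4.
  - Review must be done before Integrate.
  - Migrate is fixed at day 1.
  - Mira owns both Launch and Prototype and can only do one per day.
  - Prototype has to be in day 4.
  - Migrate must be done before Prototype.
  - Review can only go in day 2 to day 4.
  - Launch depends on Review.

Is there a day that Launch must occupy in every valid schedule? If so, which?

Launch's window is day 4–day 5.
Prototype is fixed at day 4, and Launch can't share a day with Prototype.
So Launch must be day 5.

day 5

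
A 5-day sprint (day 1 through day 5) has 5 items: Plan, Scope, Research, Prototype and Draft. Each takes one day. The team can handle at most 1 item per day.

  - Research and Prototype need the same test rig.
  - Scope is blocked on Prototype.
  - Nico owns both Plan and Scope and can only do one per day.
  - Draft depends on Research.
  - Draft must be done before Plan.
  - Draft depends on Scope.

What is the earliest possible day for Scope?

Precedence pushes Scope to at least day 2; downstream work caps Scope at day 3.
Scope at day 2 is achievable: Prototype in day 1, Plan in day 5, Scope in day 2, Draft in day 4, Research in day 3.

day 2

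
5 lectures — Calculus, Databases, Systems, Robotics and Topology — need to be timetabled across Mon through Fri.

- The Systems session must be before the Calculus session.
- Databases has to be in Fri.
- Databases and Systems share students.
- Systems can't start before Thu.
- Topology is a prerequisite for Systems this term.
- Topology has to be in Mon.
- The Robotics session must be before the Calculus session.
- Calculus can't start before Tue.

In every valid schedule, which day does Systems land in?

Systems's window is Thu–Fri.
Databases is fixed at Fri, and Systems can't share a day with Databases.
So Systems must be Thu.

Thu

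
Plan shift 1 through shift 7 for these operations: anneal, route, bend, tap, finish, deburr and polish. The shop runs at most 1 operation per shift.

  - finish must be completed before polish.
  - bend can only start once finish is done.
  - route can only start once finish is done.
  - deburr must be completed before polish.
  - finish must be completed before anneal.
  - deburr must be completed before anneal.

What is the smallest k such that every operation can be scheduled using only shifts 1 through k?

7

The precedence chain requires at least 2 distinct shifts.
With at most 1 per shift and 7 operations, at least 7 shifts are needed.
7 works (last occupied shift: shift 7): for example polish=shift 4, deburr=shift 2, finish=shift 1, bend=shift 6, anneal=shift 3, route=shift 5, tap=shift 7.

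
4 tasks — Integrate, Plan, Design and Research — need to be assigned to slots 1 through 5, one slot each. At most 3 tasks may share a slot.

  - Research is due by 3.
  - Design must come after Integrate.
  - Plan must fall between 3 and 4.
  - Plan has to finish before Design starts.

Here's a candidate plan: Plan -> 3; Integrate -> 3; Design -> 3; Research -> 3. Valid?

Plan must fall between 3 and 4 — holds.
Design must come after Integrate — violated.
At most 3 tasks may share a slot — violated.
Plan has to finish before Design starts — violated.
Research is due by 3 — holds.

No — it violates: At most 3 tasks may share a slot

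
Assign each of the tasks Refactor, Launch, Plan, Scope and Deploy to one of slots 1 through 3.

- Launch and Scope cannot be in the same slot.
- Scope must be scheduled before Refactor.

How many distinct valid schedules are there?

Splitting on Refactor: it can be 2 (18), 3 (36). Listing each branch's schedules as (Launch, Plan, Scope, Deploy):
Refactor=2: (2,1,1,1) (2,1,1,2) (2,1,1,3) (2,2,1,1) (2,2,1,2) (2,2,1,3) (2,3,1,1) (2,3,1,2) (2,3,1,3) (3,1,1,1) (3,1,1,2) (3,1,1,3) (3,2,1,1) (3,2,1,2) (3,2,1,3) (3,3,1,1) (3,3,1,2) (3,3,1,3) — 18.
Refactor=3: (1,1,2,1) (1,1,2,2) (1,1,2,3) (1,2,2,1) (1,2,2,2) (1,2,2,3) (1,3,2,1) (1,3,2,2) (1,3,2,3) (2,1,1,1) (2,1,1,2) (2,1,1,3) (2,2,1,1) (2,2,1,2) (2,2,1,3) (2,3,1,1) (2,3,1,2) (2,3,1,3) (3,1,1,1) (3,1,1,2) (3,1,1,3) (3,1,2,1) (3,1,2,2) (3,1,2,3) (3,2,1,1) (3,2,1,2) (3,2,1,3) (3,2,2,1) (3,2,2,2) (3,2,2,3) (3,3,1,1) (3,3,1,2) (3,3,1,3) (3,3,2,1) (3,3,2,2) (3,3,2,3) — 36.
Summing: 18 + 36 = 54.

54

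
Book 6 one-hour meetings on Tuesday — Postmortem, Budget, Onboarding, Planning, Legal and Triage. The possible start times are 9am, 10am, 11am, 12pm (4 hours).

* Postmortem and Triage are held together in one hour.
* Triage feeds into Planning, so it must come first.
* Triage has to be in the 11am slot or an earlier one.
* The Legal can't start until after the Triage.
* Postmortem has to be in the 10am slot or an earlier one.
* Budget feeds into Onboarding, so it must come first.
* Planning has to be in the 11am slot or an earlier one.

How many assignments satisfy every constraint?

48

Splitting on Postmortem: it can be 9am (36), 10am (12). Listing each branch's schedules as (Budget, Onboarding, Planning, Legal, Triage):
Postmortem=9am: (9am,10am,10am,10am,9am) (9am,10am,10am,11am,9am) (9am,10am,10am,12pm,9am) (9am,10am,11am,10am,9am) (9am,10am,11am,11am,9am) (9am,10am,11am,12pm,9am) (9am,11am,10am,10am,9am) (9am,11am,10am,11am,9am) (9am,11am,10am,12pm,9am) (9am,11am,11am,10am,9am) (9am,11am,11am,11am,9am) (9am,11am,11am,12pm,9am) (9am,12pm,10am,10am,9am) (9am,12pm,10am,11am,9am) (9am,12pm,10am,12pm,9am) (9am,12pm,11am,10am,9am) (9am,12pm,11am,11am,9am) (9am,12pm,11am,12pm,9am) (10am,11am,10am,10am,9am) (10am,11am,10am,11am,9am) (10am,11am,10am,12pm,9am) (10am,11am,11am,10am,9am) (10am,11am,11am,11am,9am) (10am,11am,11am,12pm,9am) (10am,12pm,10am,10am,9am) (10am,12pm,10am,11am,9am) (10am,12pm,10am,12pm,9am) (10am,12pm,11am,10am,9am) (10am,12pm,11am,11am,9am) (10am,12pm,11am,12pm,9am) (11am,12pm,10am,10am,9am) (11am,12pm,10am,11am,9am) (11am,12pm,10am,12pm,9am) (11am,12pm,11am,10am,9am) (11am,12pm,11am,11am,9am) (11am,12pm,11am,12pm,9am) — 36.
Postmortem=10am: (9am,10am,11am,11am,10am) (9am,10am,11am,12pm,10am) (9am,11am,11am,11am,10am) (9am,11am,11am,12pm,10am) (9am,12pm,11am,11am,10am) (9am,12pm,11am,12pm,10am) (10am,11am,11am,11am,10am) (10am,11am,11am,12pm,10am) (10am,12pm,11am,11am,10am) (10am,12pm,11am,12pm,10am) (11am,12pm,11am,11am,10am) (11am,12pm,11am,12pm,10am) — 12.
Summing: 36 + 12 = 48.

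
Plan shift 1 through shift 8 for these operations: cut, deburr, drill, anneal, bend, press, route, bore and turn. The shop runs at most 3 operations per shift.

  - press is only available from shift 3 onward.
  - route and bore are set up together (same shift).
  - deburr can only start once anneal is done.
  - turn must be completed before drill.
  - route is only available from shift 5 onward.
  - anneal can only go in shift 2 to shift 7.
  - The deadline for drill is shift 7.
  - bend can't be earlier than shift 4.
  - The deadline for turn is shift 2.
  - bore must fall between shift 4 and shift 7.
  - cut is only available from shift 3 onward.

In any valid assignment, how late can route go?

Route is available from shift 5; route must be in the same shift as bore, which can't be after shift 7, so route is at most shift 7.
route at shift 7 is achievable: bore -> shift 7, turn -> shift 1, route -> shift 7, press -> shift 3, deburr -> shift 3, anneal -> shift 2, drill -> shift 2, bend -> shift 4, cut -> shift 3.

shift 7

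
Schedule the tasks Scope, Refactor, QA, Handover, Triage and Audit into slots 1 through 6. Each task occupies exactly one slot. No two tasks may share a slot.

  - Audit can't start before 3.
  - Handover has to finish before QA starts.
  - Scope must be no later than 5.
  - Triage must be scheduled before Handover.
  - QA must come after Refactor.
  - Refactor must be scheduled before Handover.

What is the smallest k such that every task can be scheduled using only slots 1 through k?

6 slots

The precedence chain requires at least 3 distinct slots.
With at most 1 per slot and 6 tasks, at least 6 slots are needed.
6 works (last occupied slot: 6): for example Triage -> 4; Refactor -> 2; Audit -> 3; Scope -> 1; Handover -> 5; QA -> 6.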